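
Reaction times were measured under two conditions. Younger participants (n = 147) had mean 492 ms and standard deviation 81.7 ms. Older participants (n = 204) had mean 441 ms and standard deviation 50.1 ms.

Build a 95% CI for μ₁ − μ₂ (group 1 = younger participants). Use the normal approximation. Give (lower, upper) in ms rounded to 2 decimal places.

Standard errors of each mean: 81.7/√147 = 6.7385 and 50.1/√204 = 3.5077.
SE(x̄₁ − x̄₂) = √(6.7385² + 3.5077²) = 7.5968 for independent samples with unequal variances.
With z* = 1.960, the margin is 1.960 × 7.5968 = 14.8897.
x̄₁ − x̄₂ = 492 − 441 = 51.0000; the interval is 51.0000 ± 14.8897 = (36.11, 65.89).

(36.11, 65.89)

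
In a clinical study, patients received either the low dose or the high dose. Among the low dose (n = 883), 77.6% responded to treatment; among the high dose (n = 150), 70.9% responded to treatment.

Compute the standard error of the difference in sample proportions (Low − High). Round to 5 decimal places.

0.03965

Each SE is √(p̂(1−p̂)/n): √(0.7760·0.2240/883) = 0.01403 and √(0.7090·0.2910/150) = 0.03709.
SE(p̂₁ − p̂₂) = √(SE₁² + SE₂²) = √(0.0001968409 + 0.0013756681) = 0.03965, since the two samples are independent.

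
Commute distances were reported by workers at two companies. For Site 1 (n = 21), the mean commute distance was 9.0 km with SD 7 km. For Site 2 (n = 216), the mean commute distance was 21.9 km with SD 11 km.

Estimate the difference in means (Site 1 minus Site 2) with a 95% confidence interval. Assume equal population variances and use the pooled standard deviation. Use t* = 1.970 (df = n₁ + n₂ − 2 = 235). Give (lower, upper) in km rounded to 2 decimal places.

(-17.73, -8.07)

Pooled variance s_p² = [20·7² + 215·11²] / (21+216−2) = 114.8723, so s_p = 10.7178.
SE_diff = s_p·√(1/n₁ + 1/n₂) = 10.7178·√(1/21 + 1/216) = 2.4499.
t* = 1.970; margin = 1.970 × 2.4499 = 4.8263.
Difference = 9.0 − 21.9 = -12.9000.
-12.9000 ± 4.8263 → (-17.73, -8.07).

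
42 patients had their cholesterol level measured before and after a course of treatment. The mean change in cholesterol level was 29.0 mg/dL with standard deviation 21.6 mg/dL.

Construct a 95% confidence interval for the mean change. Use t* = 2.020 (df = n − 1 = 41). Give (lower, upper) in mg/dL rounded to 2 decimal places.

Paired design: SE = s_d/√n = 21.6/√42 = 3.3330.
t* = 2.020; margin of error = 2.020 × 3.3330 = 6.7327.
29.0 ± 6.7327 → (22.27, 35.73).

(22.27, 35.73)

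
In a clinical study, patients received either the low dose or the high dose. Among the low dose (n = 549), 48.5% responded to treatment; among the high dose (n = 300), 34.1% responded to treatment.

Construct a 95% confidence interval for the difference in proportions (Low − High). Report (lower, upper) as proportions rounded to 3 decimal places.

(0.076, 0.212)

SE₁ = √(p̂₁(1−p̂₁)/n₁) = √(0.4850·0.5150/549) = 0.02133; SE₂ = √(0.3410·0.6590/300) = 0.02737.
Independent samples: SE of the difference = √(SE₁² + SE₂²) = √(0.0004549689 + 0.0007491169) = 0.03470.
z* for 95% confidence is 1.960, so the margin of error is 1.960 × 0.03470 = 0.06801.
Point estimate p̂₁ − p̂₂ = 0.4850 − 0.3410 = 0.1440.
0.1440 ± 0.06801 → (0.076, 0.212).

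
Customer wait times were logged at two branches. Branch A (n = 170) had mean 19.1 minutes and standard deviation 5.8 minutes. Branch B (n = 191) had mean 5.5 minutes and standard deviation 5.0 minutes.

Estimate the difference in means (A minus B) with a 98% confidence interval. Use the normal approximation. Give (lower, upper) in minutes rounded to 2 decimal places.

(12.27, 14.93)

Per-group SEs: s₁/√n₁ = 5.8/√170 = 0.4448, s₂/√n₂ = 5.0/√191 = 0.3618.
Unpooled SE of the difference: √(0.19784704 + 0.13089924) = 0.5734.
Margin of error = z* · SE = 2.326 × 0.5734 = 1.3337.
x̄₁ − x̄₂ = 19.1 − 5.5 = 13.6000.
CI: 13.6000 ± 1.3337 = (12.27, 14.93).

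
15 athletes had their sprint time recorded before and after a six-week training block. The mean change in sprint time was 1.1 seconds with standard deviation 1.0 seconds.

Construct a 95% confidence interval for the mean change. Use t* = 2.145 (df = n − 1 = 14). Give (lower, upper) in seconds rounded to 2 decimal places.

Paired design: SE = s_d/√n = 1.0/√15 = 0.2582.
t* = 2.145; margin of error = 2.145 × 0.2582 = 0.5538.
1.1 ± 0.5538 → (0.55, 1.65).

(0.55, 1.65)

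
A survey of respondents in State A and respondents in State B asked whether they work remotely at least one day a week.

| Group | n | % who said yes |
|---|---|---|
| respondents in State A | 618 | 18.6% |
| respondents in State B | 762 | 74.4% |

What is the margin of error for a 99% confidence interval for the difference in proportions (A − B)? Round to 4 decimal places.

The two standard errors are √(0.1860×0.8140/618) = 0.01565 and √(0.7440×0.2560/762) = 0.01581.
Because the samples are independent, SE_diff = √(0.01565² + 0.01581²) = 0.02225.
Using z* = 2.576 for 99%, ME = 2.576 × 0.02225 = 0.05732.

0.0573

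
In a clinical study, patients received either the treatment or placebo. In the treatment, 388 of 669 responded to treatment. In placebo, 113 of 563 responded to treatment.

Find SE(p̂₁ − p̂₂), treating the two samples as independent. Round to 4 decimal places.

0.0255

First, p̂₁ = 388/669 = 0.5800; p̂₂ = 113/563 = 0.2007.
The two standard errors are √(0.5800×0.4200/669) = 0.01908 and √(0.2007×0.7993/563) = 0.01688.
Because the samples are independent, SE_diff = √(0.01908² + 0.01688²) = 0.02548.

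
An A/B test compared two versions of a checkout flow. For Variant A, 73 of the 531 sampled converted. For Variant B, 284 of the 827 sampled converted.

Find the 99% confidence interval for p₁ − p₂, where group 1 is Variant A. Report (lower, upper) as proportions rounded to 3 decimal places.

(-0.263, -0.149)

First, p̂₁ = 73/531 = 0.1375; p̂₂ = 284/827 = 0.3434.
The two standard errors are √(0.1375×0.8625/531) = 0.01494 and √(0.3434×0.6566/827) = 0.01651.
Because the samples are independent, SE_diff = √(0.01494² + 0.01651²) = 0.02227.
Using z* = 2.576 for 99%, ME = 2.576 × 0.02227 = 0.05737.
p̂₁ − p̂₂ = -0.2059; interval -0.2059 ± 0.05737 gives (-0.263, -0.149).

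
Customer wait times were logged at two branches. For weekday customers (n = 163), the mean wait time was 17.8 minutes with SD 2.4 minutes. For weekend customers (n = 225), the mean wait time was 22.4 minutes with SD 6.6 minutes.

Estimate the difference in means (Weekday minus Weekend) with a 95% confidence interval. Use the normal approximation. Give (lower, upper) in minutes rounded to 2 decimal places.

(-5.54, -3.66)

Standard errors of each mean: 2.4/√163 = 0.1880 and 6.6/√225 = 0.4400.
SE(x̄₁ − x̄₂) = √(0.1880² + 0.4400²) = 0.4785 for independent samples with unequal variances.
With z* = 1.960, the margin is 1.960 × 0.4785 = 0.9379.
x̄₁ − x̄₂ = 17.8 − 22.4 = -4.6000; the interval is -4.6000 ± 0.9379 = (-5.54, -3.66).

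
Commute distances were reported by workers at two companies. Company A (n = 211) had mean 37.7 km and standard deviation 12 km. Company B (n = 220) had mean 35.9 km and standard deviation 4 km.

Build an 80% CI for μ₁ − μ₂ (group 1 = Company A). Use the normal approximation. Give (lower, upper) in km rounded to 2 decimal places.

Standard errors of each mean: 12/√211 = 0.8261 and 4/√220 = 0.2697.
SE(x̄₁ − x̄₂) = √(0.8261² + 0.2697²) = 0.8690 for independent samples with unequal variances.
With z* = 1.282, the margin is 1.282 × 0.8690 = 1.1141.
x̄₁ − x̄₂ = 37.7 − 35.9 = 1.8000; the interval is 1.8000 ± 1.1141 = (0.69, 2.91).

(0.69, 2.91)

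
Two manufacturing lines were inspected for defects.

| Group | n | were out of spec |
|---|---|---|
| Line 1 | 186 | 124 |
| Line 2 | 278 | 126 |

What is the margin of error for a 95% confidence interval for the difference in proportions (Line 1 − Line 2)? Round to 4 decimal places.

0.0895

p̂₁ = 124/186 = 0.6667 and p̂₂ = 126/278 = 0.4532.
SE₁ = √(p̂₁(1−p̂₁)/n₁) = √(0.6667·0.3333/186) = 0.03456; SE₂ = √(0.4532·0.5468/278) = 0.02986.
Independent samples: SE of the difference = √(SE₁² + SE₂²) = √(0.0011943936 + 0.0008916196) = 0.04567.
z* for 95% confidence is 1.960, so the margin of error is 1.960 × 0.04567 = 0.08951.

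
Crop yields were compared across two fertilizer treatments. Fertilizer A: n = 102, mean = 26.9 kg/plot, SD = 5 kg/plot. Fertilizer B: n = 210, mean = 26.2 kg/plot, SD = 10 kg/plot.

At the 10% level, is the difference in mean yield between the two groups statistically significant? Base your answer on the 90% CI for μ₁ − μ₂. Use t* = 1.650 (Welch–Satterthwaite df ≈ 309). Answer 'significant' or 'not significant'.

not significant

Per-group SEs: s₁/√n₁ = 5/√102 = 0.4951, s₂/√n₂ = 10/√210 = 0.6901.
Unpooled SE of the difference: √(0.24512401 + 0.47623801) = 0.8493.
Margin of error = t* · SE = 1.650 × 0.8493 = 1.4013.
x̄₁ − x̄₂ = 26.9 − 26.2 = 0.7000.
CI: 0.7000 ± 1.4013 = (-0.7013, 2.1013).
The interval (-0.7013, 2.1013) contains 0, so the difference is not significant.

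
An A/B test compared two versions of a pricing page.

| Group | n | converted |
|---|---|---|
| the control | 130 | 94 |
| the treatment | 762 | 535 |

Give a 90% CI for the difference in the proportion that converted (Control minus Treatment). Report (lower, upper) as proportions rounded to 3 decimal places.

(-0.049, 0.091)

Sample proportions: 94/130 = 0.7231, 535/762 = 0.7021.
Each SE is √(p̂(1−p̂)/n): √(0.7231·0.2769/130) = 0.03925 and √(0.7021·0.2979/762) = 0.01657.
SE(p̂₁ − p̂₂) = √(SE₁² + SE₂²) = √(0.0015405625 + 0.0002745649) = 0.04260, since the two samples are independent.
At 90% confidence z* = 1.645; margin = 1.645 × 0.04260 = 0.07008.
The difference is 0.7231 − 0.7021 = 0.0210, so the interval is 0.0210 ± 0.07008 = (-0.049, 0.091).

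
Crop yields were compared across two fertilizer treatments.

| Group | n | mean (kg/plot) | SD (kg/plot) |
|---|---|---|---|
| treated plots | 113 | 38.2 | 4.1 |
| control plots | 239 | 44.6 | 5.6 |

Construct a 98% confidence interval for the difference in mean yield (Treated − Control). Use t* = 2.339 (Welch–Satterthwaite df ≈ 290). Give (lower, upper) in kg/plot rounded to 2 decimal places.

(-7.64, -5.16)

Per-group SEs: s₁/√n₁ = 4.1/√113 = 0.3857, s₂/√n₂ = 5.6/√239 = 0.3622.
Unpooled SE of the difference: √(0.14876449 + 0.13118884) = 0.5291.
Margin of error = t* · SE = 2.339 × 0.5291 = 1.2376.
x̄₁ − x̄₂ = 38.2 − 44.6 = -6.4000.
CI: -6.4000 ± 1.2376 = (-7.64, -5.16).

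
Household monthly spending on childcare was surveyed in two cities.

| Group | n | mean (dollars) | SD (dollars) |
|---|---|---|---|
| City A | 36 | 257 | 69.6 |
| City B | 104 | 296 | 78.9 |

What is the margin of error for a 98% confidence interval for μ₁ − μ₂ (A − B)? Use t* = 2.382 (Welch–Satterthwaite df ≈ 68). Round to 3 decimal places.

Standard errors of each mean: 69.6/√36 = 11.6000 and 78.9/√104 = 7.7368.
SE(x̄₁ − x̄₂) = √(11.6000² + 7.7368²) = 13.9434 for independent samples with unequal variances.
With t* = 2.382, the margin is 2.382 × 13.9434 = 33.2132.

33.213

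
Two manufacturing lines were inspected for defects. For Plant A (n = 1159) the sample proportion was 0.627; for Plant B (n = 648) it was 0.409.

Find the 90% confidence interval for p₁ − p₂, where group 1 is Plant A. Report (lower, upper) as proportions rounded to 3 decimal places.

Each SE is √(p̂(1−p̂)/n): √(0.6270·0.3730/1159) = 0.01421 and √(0.4090·0.5910/648) = 0.01931.
SE(p̂₁ − p̂₂) = √(SE₁² + SE₂²) = √(0.0002019241 + 0.0003728761) = 0.02397, since the two samples are independent.
At 90% confidence z* = 1.645; margin = 1.645 × 0.02397 = 0.03943.
The difference is 0.6270 − 0.4090 = 0.2180, so the interval is 0.2180 ± 0.03943 = (0.179, 0.257).

(0.179, 0.257)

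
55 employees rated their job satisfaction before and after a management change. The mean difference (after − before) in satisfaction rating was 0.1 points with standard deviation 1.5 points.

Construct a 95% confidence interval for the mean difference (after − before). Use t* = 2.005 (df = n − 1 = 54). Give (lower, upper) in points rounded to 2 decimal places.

(-0.31, 0.51)

Paired design: SE = s_d/√n = 1.5/√55 = 0.2023.
t* = 2.005; margin of error = 2.005 × 0.2023 = 0.4056.
0.1 ± 0.4056 → (-0.31, 0.51).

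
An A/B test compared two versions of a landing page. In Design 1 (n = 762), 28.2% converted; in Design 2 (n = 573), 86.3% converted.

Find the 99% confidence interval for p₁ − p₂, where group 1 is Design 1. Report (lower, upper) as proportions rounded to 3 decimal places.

(-0.637, -0.525)

Each SE is √(p̂(1−p̂)/n): √(0.2820·0.7180/762) = 0.01630 and √(0.8630·0.1370/573) = 0.01436.
SE(p̂₁ − p̂₂) = √(SE₁² + SE₂²) = √(0.00026569 + 0.0002062096) = 0.02172, since the two samples are independent.
At 99% confidence z* = 2.576; margin = 2.576 × 0.02172 = 0.05595.
The difference is 0.2820 − 0.8630 = -0.5810, so the interval is -0.5810 ± 0.05595 = (-0.637, -0.525).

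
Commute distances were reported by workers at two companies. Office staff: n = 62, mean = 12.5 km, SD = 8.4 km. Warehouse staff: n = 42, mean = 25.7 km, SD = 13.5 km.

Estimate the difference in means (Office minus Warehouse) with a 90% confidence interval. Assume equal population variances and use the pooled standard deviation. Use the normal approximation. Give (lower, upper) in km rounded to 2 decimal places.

(-16.73, -9.67)

s_p = √[((n₁−1)s₁² + (n₂−1)s₂²)/(n₁+n₂−2)] = √[(61·8.4² + 41·13.5²)/102] = 10.7450.
SE = 10.7450·√(1/62 + 1/42) = 2.1473.
With z* = 1.645, margin = 1.645 × 2.1473 = 3.5323.
x̄₁ − x̄₂ = 12.5 − 25.7 = -13.2000; interval -13.2000 ± 3.5323 = (-16.73, -9.67).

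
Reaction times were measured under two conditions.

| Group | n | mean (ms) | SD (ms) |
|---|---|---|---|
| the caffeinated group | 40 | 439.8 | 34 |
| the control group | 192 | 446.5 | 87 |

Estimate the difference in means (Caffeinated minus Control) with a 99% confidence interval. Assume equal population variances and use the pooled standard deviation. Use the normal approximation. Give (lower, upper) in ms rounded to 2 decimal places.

(-42.75, 29.35)

s_p = √[((n₁−1)s₁² + (n₂−1)s₂²)/(n₁+n₂−2)] = √[(39·34² + 191·87²)/230] = 80.5082.
SE = 80.5082·√(1/40 + 1/192) = 13.9928.
With z* = 2.576, margin = 2.576 × 13.9928 = 36.0455.
x̄₁ − x̄₂ = 439.8 − 446.5 = -6.7000; interval -6.7000 ± 36.0455 = (-42.75, 29.35).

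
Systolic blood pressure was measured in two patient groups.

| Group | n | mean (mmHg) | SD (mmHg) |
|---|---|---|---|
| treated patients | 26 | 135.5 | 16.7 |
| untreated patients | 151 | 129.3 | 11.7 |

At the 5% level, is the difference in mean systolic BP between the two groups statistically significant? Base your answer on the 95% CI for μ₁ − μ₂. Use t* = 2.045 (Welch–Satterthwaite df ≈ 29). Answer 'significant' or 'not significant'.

Per-group SEs: s₁/√n₁ = 16.7/√26 = 3.2751, s₂/√n₂ = 11.7/√151 = 0.9521.
Unpooled SE of the difference: √(10.72628001 + 0.90649441) = 3.4107.
Margin of error = t* · SE = 2.045 × 3.4107 = 6.9749.
x̄₁ − x̄₂ = 135.5 − 129.3 = 6.2000.
CI: 6.2000 ± 6.9749 = (-0.7749, 13.1749).
The interval (-0.7749, 13.1749) contains 0, so the difference is not significant.

not significant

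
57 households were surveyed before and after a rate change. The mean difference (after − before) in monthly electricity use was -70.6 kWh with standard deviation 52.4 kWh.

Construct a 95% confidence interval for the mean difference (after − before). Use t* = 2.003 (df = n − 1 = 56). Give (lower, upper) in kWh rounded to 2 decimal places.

Paired design: SE = s_d/√n = 52.4/√57 = 6.9405.
t* = 2.003; margin of error = 2.003 × 6.9405 = 13.9018.
-70.6 ± 13.9018 → (-84.50, -56.70).

(-84.50, -56.70)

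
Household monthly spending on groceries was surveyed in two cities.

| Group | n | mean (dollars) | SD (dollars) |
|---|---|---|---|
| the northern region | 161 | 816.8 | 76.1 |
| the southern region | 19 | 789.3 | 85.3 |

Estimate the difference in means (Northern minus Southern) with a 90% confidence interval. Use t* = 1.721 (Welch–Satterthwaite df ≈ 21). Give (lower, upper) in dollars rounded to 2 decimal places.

(-7.72, 62.72)

Standard errors of each mean: 76.1/√161 = 5.9975 and 85.3/√19 = 19.5692.
SE(x̄₁ − x̄₂) = √(5.9975² + 19.5692²) = 20.4676 for independent samples with unequal variances.
With t* = 1.721, the margin is 1.721 × 20.4676 = 35.2247.
x̄₁ − x̄₂ = 816.8 − 789.3 = 27.5000; the interval is 27.5000 ± 35.2247 = (-7.72, 62.72).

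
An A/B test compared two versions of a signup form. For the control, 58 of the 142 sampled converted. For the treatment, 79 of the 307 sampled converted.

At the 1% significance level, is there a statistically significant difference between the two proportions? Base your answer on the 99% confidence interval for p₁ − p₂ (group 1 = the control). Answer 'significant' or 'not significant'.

First, p̂₁ = 58/142 = 0.4085; p̂₂ = 79/307 = 0.2573.
The two standard errors are √(0.4085×0.5915/142) = 0.04125 and √(0.2573×0.7427/307) = 0.02495.
Because the samples are independent, SE_diff = √(0.04125² + 0.02495²) = 0.04821.
Using z* = 2.576 for 99%, ME = 2.576 × 0.04821 = 0.12419.
p̂₁ − p̂₂ = 0.1512; interval 0.1512 ± 0.12419 gives (0.02701, 0.27539).
The interval (0.02701, 0.27539) does not contain 0, so the difference is significant.

significant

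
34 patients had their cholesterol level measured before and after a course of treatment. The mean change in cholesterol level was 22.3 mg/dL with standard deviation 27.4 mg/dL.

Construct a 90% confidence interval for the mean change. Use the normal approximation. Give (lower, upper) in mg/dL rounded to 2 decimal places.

This is a matched-pairs design, so SE = s_d/√n = 27.4/√34 = 4.6991.
Margin = 1.645 × 4.6991 = 7.7300; the interval is 22.3 ± 7.7300 = (14.57, 30.03).

(14.57, 30.03)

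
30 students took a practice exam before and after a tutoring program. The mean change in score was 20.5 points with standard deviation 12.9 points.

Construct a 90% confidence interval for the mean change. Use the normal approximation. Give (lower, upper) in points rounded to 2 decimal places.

This is a matched-pairs design, so SE = s_d/√n = 12.9/√30 = 2.3552.
Margin = 1.645 × 2.3552 = 3.8743; the interval is 20.5 ± 3.8743 = (16.63, 24.37).

(16.63, 24.37)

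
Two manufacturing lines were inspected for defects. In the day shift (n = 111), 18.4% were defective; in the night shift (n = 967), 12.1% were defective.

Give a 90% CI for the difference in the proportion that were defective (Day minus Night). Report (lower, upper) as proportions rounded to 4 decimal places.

SE₁ = √(p̂₁(1−p̂₁)/n₁) = √(0.1840·0.8160/111) = 0.03678; SE₂ = √(0.1210·0.8790/967) = 0.01049.
Independent samples: SE of the difference = √(SE₁² + SE₂²) = √(0.0013527684 + 0.0001100401) = 0.03825.
z* for 90% confidence is 1.645, so the margin of error is 1.645 × 0.03825 = 0.06292.
Point estimate p̂₁ − p̂₂ = 0.1840 − 0.1210 = 0.0630.
0.0630 ± 0.06292 → (0.0001, 0.1259).

(0.0001, 0.1259)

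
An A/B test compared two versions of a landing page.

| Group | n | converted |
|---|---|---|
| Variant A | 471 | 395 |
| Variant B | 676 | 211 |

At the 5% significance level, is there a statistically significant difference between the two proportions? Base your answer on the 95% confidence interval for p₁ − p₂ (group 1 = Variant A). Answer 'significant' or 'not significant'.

First, p̂₁ = 395/471 = 0.8386; p̂₂ = 211/676 = 0.3121.
The two standard errors are √(0.8386×0.1614/471) = 0.01695 and √(0.3121×0.6879/676) = 0.01782.
Because the samples are independent, SE_diff = √(0.01695² + 0.01782²) = 0.02459.
Using z* = 1.960 for 95%, ME = 1.960 × 0.02459 = 0.04820.
p̂₁ − p̂₂ = 0.5265; interval 0.5265 ± 0.04820 gives (0.47830, 0.57470).
The interval (0.47830, 0.57470) does not contain 0, so the difference is significant.

significant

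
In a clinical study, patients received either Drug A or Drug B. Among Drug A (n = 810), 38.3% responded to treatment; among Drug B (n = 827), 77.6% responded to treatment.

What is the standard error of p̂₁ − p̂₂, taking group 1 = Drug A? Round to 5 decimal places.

0.02240

The two standard errors are √(0.3830×0.6170/810) = 0.01708 and √(0.7760×0.2240/827) = 0.01450.
Because the samples are independent, SE_diff = √(0.01708² + 0.01450²) = 0.02240.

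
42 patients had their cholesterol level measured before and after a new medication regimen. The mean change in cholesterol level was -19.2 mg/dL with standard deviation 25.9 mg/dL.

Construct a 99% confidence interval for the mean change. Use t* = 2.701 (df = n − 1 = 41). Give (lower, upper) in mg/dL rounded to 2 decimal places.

(-29.99, -8.41)

This is a matched-pairs design, so SE = s_d/√n = 25.9/√42 = 3.9965.
Margin = 2.701 × 3.9965 = 10.7945; the interval is -19.2 ± 10.7945 = (-29.99, -8.41).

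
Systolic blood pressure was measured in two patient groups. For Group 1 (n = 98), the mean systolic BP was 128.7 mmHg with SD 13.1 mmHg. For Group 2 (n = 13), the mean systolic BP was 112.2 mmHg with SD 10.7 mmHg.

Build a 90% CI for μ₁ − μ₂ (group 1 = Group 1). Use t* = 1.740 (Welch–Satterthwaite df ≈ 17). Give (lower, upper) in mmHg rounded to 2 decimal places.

(10.85, 22.15)

Per-group SEs: s₁/√n₁ = 13.1/√98 = 1.3233, s₂/√n₂ = 10.7/√13 = 2.9676.
Unpooled SE of the difference: √(1.75112289 + 8.80664976) = 3.2493.
Margin of error = t* · SE = 1.740 × 3.2493 = 5.6538.
x̄₁ − x̄₂ = 128.7 − 112.2 = 16.5000.
CI: 16.5000 ± 5.6538 = (10.85, 22.15).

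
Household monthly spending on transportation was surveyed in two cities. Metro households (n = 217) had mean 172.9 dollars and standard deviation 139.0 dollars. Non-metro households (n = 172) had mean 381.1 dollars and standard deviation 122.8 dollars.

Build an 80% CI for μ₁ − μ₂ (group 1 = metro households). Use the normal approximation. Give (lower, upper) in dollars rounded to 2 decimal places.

(-225.24, -191.16)

SE₁ = s₁/√n₁ = 139.0/√217 = 9.4359; SE₂ = 122.8/√172 = 9.3634.
Independent samples, unequal variances: SE_diff = √(SE₁² + SE₂²) = √(89.03620881 + 87.67325956) = 13.2932.
z* = 1.282, so margin of error = 1.282 × 13.2932 = 17.0419.
Difference in means = 172.9 − 381.1 = -208.2000.
-208.2000 ± 17.0419 → (-225.24, -191.16).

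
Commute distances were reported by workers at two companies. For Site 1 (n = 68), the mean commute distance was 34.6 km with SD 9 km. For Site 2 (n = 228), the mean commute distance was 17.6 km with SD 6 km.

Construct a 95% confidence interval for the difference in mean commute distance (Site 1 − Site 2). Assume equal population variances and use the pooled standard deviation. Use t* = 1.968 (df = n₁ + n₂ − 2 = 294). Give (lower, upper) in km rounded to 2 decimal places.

Pooled variance s_p² = [67·9² + 227·6²] / (68+228−2) = 46.2551, so s_p = 6.8011.
SE_diff = s_p·√(1/n₁ + 1/n₂) = 6.8011·√(1/68 + 1/228) = 0.9397.
t* = 1.968; margin = 1.968 × 0.9397 = 1.8493.
Difference = 34.6 − 17.6 = 17.0000.
17.0000 ± 1.8493 → (15.15, 18.85).

(15.15, 18.85)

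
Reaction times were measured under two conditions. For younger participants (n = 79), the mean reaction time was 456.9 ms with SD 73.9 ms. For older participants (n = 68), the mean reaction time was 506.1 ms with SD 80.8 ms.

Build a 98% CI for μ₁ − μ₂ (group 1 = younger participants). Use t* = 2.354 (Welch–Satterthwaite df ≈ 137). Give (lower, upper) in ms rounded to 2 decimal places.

Per-group SEs: s₁/√n₁ = 73.9/√79 = 8.3144, s₂/√n₂ = 80.8/√68 = 9.7984.
Unpooled SE of the difference: √(69.12924736 + 96.00864256) = 12.8506.
Margin of error = t* · SE = 2.354 × 12.8506 = 30.2503.
x̄₁ − x̄₂ = 456.9 − 506.1 = -49.2000.
CI: -49.2000 ± 30.2503 = (-79.45, -18.95).

(-79.45, -18.95)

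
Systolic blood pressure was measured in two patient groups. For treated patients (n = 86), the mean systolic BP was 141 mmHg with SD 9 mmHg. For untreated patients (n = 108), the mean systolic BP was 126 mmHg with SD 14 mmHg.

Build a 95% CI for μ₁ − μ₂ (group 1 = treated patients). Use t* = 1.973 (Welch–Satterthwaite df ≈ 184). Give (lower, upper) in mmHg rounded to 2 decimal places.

(11.72, 18.28)

Standard errors of each mean: 9/√86 = 0.9705 and 14/√108 = 1.3472.
SE(x̄₁ − x̄₂) = √(0.9705² + 1.3472²) = 1.6604 for independent samples with unequal variances.
With t* = 1.973, the margin is 1.973 × 1.6604 = 3.2760.
x̄₁ − x̄₂ = 141 − 126 = 15.0000; the interval is 15.0000 ± 3.2760 = (11.72, 18.28).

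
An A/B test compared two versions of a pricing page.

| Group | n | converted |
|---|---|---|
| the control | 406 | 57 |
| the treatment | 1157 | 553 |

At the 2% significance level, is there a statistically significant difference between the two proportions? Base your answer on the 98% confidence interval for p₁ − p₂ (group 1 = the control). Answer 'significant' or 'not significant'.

significant

p̂₁ = 57/406 = 0.1404 and p̂₂ = 553/1157 = 0.4780.
SE₁ = √(p̂₁(1−p̂₁)/n₁) = √(0.1404·0.8596/406) = 0.01724; SE₂ = √(0.4780·0.5220/1157) = 0.01469.
Independent samples: SE of the difference = √(SE₁² + SE₂²) = √(0.0002972176 + 0.0002157961) = 0.02265.
z* for 98% confidence is 2.326, so the margin of error is 2.326 × 0.02265 = 0.05268.
Point estimate p̂₁ − p̂₂ = 0.1404 − 0.4780 = -0.3376.
-0.3376 ± 0.05268 → (-0.39028, -0.28492).
The interval (-0.39028, -0.28492) does not contain 0, so the difference is significant.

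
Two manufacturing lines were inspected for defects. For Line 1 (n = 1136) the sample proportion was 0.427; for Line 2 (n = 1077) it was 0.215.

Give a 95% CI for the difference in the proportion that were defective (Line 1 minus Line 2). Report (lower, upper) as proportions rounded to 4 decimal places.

The two standard errors are √(0.4270×0.5730/1136) = 0.01468 and √(0.2150×0.7850/1077) = 0.01252.
Because the samples are independent, SE_diff = √(0.01468² + 0.01252²) = 0.01929.
Using z* = 1.960 for 95%, ME = 1.960 × 0.01929 = 0.03781.
p̂₁ − p̂₂ = 0.2120; interval 0.2120 ± 0.03781 gives (0.1742, 0.2498).

(0.1742, 0.2498)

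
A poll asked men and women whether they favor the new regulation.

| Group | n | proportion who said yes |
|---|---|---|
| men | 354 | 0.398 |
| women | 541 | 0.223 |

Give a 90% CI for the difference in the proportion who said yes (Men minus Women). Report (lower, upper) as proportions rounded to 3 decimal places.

Each SE is √(p̂(1−p̂)/n): √(0.3980·0.6020/354) = 0.02602 and √(0.2230·0.7770/541) = 0.01790.
SE(p̂₁ − p̂₂) = √(SE₁² + SE₂²) = √(0.0006770404 + 0.00032041) = 0.03158, since the two samples are independent.
At 90% confidence z* = 1.645; margin = 1.645 × 0.03158 = 0.05195.
The difference is 0.3980 − 0.2230 = 0.1750, so the interval is 0.1750 ± 0.05195 = (0.123, 0.227).

(0.123, 0.227)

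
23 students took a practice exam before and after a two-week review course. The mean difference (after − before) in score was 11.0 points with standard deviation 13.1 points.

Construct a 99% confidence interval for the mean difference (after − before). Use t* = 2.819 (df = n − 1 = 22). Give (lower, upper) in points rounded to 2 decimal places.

(3.30, 18.70)

Paired design: SE = s_d/√n = 13.1/√23 = 2.7315.
t* = 2.819; margin of error = 2.819 × 2.7315 = 7.7001.
11.0 ± 7.7001 → (3.30, 18.70).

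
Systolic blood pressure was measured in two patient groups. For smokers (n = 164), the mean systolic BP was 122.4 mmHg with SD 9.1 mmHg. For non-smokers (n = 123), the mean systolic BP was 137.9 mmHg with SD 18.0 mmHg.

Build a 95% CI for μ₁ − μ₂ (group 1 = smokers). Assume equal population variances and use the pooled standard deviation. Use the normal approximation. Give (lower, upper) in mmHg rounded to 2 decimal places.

(-18.69, -12.31)

s_p = √[((n₁−1)s₁² + (n₂−1)s₂²)/(n₁+n₂−2)] = √[(163·9.1² + 122·18.0²)/285] = 13.6402.
SE = 13.6402·√(1/164 + 1/123) = 1.6270.
With z* = 1.960, margin = 1.960 × 1.6270 = 3.1889.
x̄₁ − x̄₂ = 122.4 − 137.9 = -15.5000; interval -15.5000 ± 3.1889 = (-18.69, -12.31).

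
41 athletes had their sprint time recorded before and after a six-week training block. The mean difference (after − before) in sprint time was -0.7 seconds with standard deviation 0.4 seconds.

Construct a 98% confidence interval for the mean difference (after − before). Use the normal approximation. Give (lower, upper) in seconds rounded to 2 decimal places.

This is a matched-pairs design, so SE = s_d/√n = 0.4/√41 = 0.0625.
Margin = 2.326 × 0.0625 = 0.1454; the interval is -0.7 ± 0.1454 = (-0.85, -0.55).

(-0.85, -0.55)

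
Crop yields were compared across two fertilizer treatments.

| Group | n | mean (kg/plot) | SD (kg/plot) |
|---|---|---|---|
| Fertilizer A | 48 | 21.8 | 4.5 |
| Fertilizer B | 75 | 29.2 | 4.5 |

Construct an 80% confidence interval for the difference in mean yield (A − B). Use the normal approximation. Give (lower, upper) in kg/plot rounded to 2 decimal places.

SE₁ = s₁/√n₁ = 4.5/√48 = 0.6495; SE₂ = 4.5/√75 = 0.5196.
Independent samples, unequal variances: SE_diff = √(SE₁² + SE₂²) = √(0.42185025 + 0.26998416) = 0.8318.
z* = 1.282, so margin of error = 1.282 × 0.8318 = 1.0664.
Difference in means = 21.8 − 29.2 = -7.4000.
-7.4000 ± 1.0664 → (-8.47, -6.33).

(-8.47, -6.33)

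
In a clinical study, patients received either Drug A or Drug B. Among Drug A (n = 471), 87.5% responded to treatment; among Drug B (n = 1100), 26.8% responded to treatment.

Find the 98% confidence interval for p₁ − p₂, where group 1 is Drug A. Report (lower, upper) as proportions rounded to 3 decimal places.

SE₁ = √(p̂₁(1−p̂₁)/n₁) = √(0.8750·0.1250/471) = 0.01524; SE₂ = √(0.2680·0.7320/1100) = 0.01335.
Independent samples: SE of the difference = √(SE₁² + SE₂²) = √(0.0002322576 + 0.0001782225) = 0.02026.
z* for 98% confidence is 2.326, so the margin of error is 2.326 × 0.02026 = 0.04712.
Point estimate p̂₁ − p̂₂ = 0.8750 − 0.2680 = 0.6070.
0.6070 ± 0.04712 → (0.560, 0.654).

(0.560, 0.654)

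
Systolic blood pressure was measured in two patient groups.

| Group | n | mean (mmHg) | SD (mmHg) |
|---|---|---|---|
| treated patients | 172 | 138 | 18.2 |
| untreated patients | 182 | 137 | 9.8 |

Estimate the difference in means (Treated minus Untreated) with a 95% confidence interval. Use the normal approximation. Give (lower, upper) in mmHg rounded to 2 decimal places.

SE₁ = s₁/√n₁ = 18.2/√172 = 1.3877; SE₂ = 9.8/√182 = 0.7264.
Independent samples, unequal variances: SE_diff = √(SE₁² + SE₂²) = √(1.92571129 + 0.52765696) = 1.5663.
z* = 1.960, so margin of error = 1.960 × 1.5663 = 3.0699.
Difference in means = 138 − 137 = 1.0000.
1.0000 ± 3.0699 → (-2.07, 4.07).

(-2.07, 4.07)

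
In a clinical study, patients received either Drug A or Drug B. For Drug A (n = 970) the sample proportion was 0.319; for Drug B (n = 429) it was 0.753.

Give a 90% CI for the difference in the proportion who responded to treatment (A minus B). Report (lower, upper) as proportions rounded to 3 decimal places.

The two standard errors are √(0.3190×0.6810/970) = 0.01497 and √(0.7530×0.2470/429) = 0.02082.
Because the samples are independent, SE_diff = √(0.01497² + 0.02082²) = 0.02564.
Using z* = 1.645 for 90%, ME = 1.645 × 0.02564 = 0.04218.
p̂₁ − p̂₂ = -0.4340; interval -0.4340 ± 0.04218 gives (-0.476, -0.392).

(-0.476, -0.392)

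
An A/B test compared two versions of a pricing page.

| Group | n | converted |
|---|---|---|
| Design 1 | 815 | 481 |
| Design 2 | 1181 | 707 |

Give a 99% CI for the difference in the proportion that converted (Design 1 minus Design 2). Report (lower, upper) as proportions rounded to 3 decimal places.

Sample proportions: 481/815 = 0.5902, 707/1181 = 0.5986.
Each SE is √(p̂(1−p̂)/n): √(0.5902·0.4098/815) = 0.01723 and √(0.5986·0.4014/1181) = 0.01426.
SE(p̂₁ − p̂₂) = √(SE₁² + SE₂²) = √(0.0002968729 + 0.0002033476) = 0.02237, since the two samples are independent.
At 99% confidence z* = 2.576; margin = 2.576 × 0.02237 = 0.05763.
The difference is 0.5902 − 0.5986 = -0.0084, so the interval is -0.0084 ± 0.05763 = (-0.066, 0.049).

(-0.066, 0.049)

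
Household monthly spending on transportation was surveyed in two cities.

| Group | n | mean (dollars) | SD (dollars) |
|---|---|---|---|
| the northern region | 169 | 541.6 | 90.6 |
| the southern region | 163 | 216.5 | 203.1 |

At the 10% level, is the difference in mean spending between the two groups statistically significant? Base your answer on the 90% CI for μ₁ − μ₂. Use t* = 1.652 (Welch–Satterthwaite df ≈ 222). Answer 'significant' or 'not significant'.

Per-group SEs: s₁/√n₁ = 90.6/√169 = 6.9692, s₂/√n₂ = 203.1/√163 = 15.9080.
Unpooled SE of the difference: √(48.56974864 + 253.064464) = 17.3676.
Margin of error = t* · SE = 1.652 × 17.3676 = 28.6913.
x̄₁ − x̄₂ = 541.6 − 216.5 = 325.1000.
CI: 325.1000 ± 28.6913 = (296.4087, 353.7913).
The interval (296.4087, 353.7913) does not contain 0, so the difference is significant.

significant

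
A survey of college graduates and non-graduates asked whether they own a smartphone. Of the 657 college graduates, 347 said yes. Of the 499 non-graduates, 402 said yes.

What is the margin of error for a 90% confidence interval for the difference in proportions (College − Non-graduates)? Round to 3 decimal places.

0.043

First, p̂₁ = 347/657 = 0.5282; p̂₂ = 402/499 = 0.8056.
The two standard errors are √(0.5282×0.4718/657) = 0.01948 and √(0.8056×0.1944/499) = 0.01772.
Because the samples are independent, SE_diff = √(0.01948² + 0.01772²) = 0.02633.
Using z* = 1.645 for 90%, ME = 1.645 × 0.02633 = 0.04331.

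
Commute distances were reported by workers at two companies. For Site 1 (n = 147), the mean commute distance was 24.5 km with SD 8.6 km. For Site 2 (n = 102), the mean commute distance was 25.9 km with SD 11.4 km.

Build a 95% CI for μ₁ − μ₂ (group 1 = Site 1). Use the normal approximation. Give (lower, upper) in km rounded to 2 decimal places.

SE₁ = s₁/√n₁ = 8.6/√147 = 0.7093; SE₂ = 11.4/√102 = 1.1288.
Independent samples, unequal variances: SE_diff = √(SE₁² + SE₂²) = √(0.50310649 + 1.27418944) = 1.3332.
z* = 1.960, so margin of error = 1.960 × 1.3332 = 2.6131.
Difference in means = 24.5 − 25.9 = -1.4000.
-1.4000 ± 2.6131 → (-4.01, 1.21).

(-4.01, 1.21)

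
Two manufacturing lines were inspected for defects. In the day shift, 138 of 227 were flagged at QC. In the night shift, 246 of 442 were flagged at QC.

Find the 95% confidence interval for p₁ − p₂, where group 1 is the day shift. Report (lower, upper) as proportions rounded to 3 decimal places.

First, p̂₁ = 138/227 = 0.6079; p̂₂ = 246/442 = 0.5566.
The two standard errors are √(0.6079×0.3921/227) = 0.03240 and √(0.5566×0.4434/442) = 0.02363.
Because the samples are independent, SE_diff = √(0.03240² + 0.02363²) = 0.04010.
Using z* = 1.960 for 95%, ME = 1.960 × 0.04010 = 0.07860.
p̂₁ − p̂₂ = 0.0513; interval 0.0513 ± 0.07860 gives (-0.027, 0.130).

(-0.027, 0.130)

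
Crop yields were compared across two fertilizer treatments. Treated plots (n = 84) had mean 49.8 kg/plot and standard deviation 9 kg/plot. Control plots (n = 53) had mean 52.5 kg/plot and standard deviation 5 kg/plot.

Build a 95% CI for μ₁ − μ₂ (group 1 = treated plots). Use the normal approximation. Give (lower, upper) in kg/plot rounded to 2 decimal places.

(-5.05, -0.35)

Per-group SEs: s₁/√n₁ = 9/√84 = 0.9820, s₂/√n₂ = 5/√53 = 0.6868.
Unpooled SE of the difference: √(0.964324 + 0.47169424) = 1.1983.
Margin of error = z* · SE = 1.960 × 1.1983 = 2.3487.
x̄₁ − x̄₂ = 49.8 − 52.5 = -2.7000.
CI: -2.7000 ± 2.3487 = (-5.05, -0.35).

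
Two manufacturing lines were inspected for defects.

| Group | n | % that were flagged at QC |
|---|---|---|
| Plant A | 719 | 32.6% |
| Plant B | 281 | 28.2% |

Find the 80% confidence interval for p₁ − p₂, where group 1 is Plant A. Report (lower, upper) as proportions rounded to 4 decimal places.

Each SE is √(p̂(1−p̂)/n): √(0.3260·0.6740/719) = 0.01748 and √(0.2820·0.7180/281) = 0.02684.
SE(p̂₁ − p̂₂) = √(SE₁² + SE₂²) = √(0.0003055504 + 0.0007203856) = 0.03203, since the two samples are independent.
At 80% confidence z* = 1.282; margin = 1.282 × 0.03203 = 0.04106.
The difference is 0.3260 − 0.2820 = 0.0440, so the interval is 0.0440 ± 0.04106 = (0.0029, 0.0851).

(0.0029, 0.0851)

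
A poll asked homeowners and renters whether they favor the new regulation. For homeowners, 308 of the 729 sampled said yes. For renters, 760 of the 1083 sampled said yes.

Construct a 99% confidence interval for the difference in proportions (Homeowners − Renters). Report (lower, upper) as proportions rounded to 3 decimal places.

(-0.338, -0.220)

p̂₁ = 308/729 = 0.4225 and p̂₂ = 760/1083 = 0.7018.
SE₁ = √(p̂₁(1−p̂₁)/n₁) = √(0.4225·0.5775/729) = 0.01829; SE₂ = √(0.7018·0.2982/1083) = 0.01390.
Independent samples: SE of the difference = √(SE₁² + SE₂²) = √(0.0003345241 + 0.00019321) = 0.02297.
z* for 99% confidence is 2.576, so the margin of error is 2.576 × 0.02297 = 0.05917.
Point estimate p̂₁ − p̂₂ = 0.4225 − 0.7018 = -0.2793.
-0.2793 ± 0.05917 → (-0.338, -0.220).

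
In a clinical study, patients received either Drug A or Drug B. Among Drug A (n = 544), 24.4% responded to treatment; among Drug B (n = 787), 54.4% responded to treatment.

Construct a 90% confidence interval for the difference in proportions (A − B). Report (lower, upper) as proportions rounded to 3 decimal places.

(-0.342, -0.258)

SE₁ = √(p̂₁(1−p̂₁)/n₁) = √(0.2440·0.7560/544) = 0.01841; SE₂ = √(0.5440·0.4560/787) = 0.01775.
Independent samples: SE of the difference = √(SE₁² + SE₂²) = √(0.0003389281 + 0.0003150625) = 0.02557.
z* for 90% confidence is 1.645, so the margin of error is 1.645 × 0.02557 = 0.04206.
Point estimate p̂₁ − p̂₂ = 0.2440 − 0.5440 = -0.3000.
-0.3000 ± 0.04206 → (-0.342, -0.258).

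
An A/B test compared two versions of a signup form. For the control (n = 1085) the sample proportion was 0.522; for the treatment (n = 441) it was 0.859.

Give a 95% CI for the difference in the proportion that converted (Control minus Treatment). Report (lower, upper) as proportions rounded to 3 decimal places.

(-0.381, -0.293)

SE₁ = √(p̂₁(1−p̂₁)/n₁) = √(0.5220·0.4780/1085) = 0.01516; SE₂ = √(0.8590·0.1410/441) = 0.01657.
Independent samples: SE of the difference = √(SE₁² + SE₂²) = √(0.0002298256 + 0.0002745649) = 0.02246.
z* for 95% confidence is 1.960, so the margin of error is 1.960 × 0.02246 = 0.04402.
Point estimate p̂₁ − p̂₂ = 0.5220 − 0.8590 = -0.3370.
-0.3370 ± 0.04402 → (-0.381, -0.293).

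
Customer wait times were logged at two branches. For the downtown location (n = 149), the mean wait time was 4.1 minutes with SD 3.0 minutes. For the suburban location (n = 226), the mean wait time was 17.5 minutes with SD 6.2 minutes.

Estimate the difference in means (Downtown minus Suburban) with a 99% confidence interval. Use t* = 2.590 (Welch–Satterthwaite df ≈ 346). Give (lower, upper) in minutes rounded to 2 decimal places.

Standard errors of each mean: 3.0/√149 = 0.2458 and 6.2/√226 = 0.4124.
SE(x̄₁ − x̄₂) = √(0.2458² + 0.4124²) = 0.4801 for independent samples with unequal variances.
With t* = 2.590, the margin is 2.590 × 0.4801 = 1.2435.
x̄₁ − x̄₂ = 4.1 − 17.5 = -13.4000; the interval is -13.4000 ± 1.2435 = (-14.64, -12.16).

(-14.64, -12.16)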